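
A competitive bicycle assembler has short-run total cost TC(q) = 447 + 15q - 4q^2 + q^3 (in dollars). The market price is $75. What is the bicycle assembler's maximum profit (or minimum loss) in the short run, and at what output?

Profit = -$159 at q = 6

AVC = 15 - 4q + q^2 has its minimum $11 at q = 2; price $75 clears that bar, so the firm operates.
MC = 15 - 8q + 3q^2. Setting P = MC and taking the root on the rising branch gives q* = 6.
TR = 75·6 = 450. TC = 447 + 162 = 609. Profit = 450 − 609 = -$159.
Shutting down would mean losing the fixed cost of $447, so operating at a loss of $159 is better by $288.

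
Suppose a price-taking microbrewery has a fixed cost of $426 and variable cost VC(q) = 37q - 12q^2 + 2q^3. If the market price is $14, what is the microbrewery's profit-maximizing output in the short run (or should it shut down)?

Shut down

From TC, MC = TC'(q) = 37 - 24q + 6q^2 and AVC = VC/q = 37 - 12q + 2q^2.
AVC is minimized where dAVC/dq = -12 + 4q = 0, at q = 3; min AVC = 37 - 12·3 + 2·3^2 = $19.
Since P = $14 < min AVC = $19, price fails to cover variable cost at any output.
Shutting down limits the loss to fixed cost, $426.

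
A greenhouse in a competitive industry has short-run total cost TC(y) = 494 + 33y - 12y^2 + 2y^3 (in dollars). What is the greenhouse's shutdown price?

Short-run supply begins at min AVC. From VC = 33y - 12y^2 + 2y^3, AVC = 33 - 12y + 2y^2.
At the minimum of AVC, MC = AVC. MC = 33 - 24y + 6y^2; setting MC = AVC gives 4y^2 - 12y = 0, so y = 3. min AVC = 15.
For P < $15 the firm produces nothing.

$15 per unit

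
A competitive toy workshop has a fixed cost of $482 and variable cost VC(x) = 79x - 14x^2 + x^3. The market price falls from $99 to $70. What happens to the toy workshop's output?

AVC = 79 - 14x + x^2, minimized at x = 7 where min AVC = $30. MC = 79 - 28x + 3x^2.
With P = $99 above the shutdown price, P = MC gives x = 10.
At P = $70 ≥ min AVC, set P = MC: x = 9. The firm stays open but cuts output.

Output falls from 10 to 9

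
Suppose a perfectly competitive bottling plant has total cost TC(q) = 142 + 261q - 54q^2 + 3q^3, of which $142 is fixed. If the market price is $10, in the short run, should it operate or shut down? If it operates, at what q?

Shut down

From TC, MC = TC'(q) = 261 - 108q + 9q^2 and AVC = VC/q = 261 - 54q + 3q^2.
AVC is minimized where dAVC/dq = -54 + 6q = 0, at q = 9; min AVC = 261 - 54·9 + 3·9^2 = $18.
Since P = $10 < min AVC = $18, price fails to cover variable cost at any output.
Best response: produce nothing and absorb the $142 fixed cost.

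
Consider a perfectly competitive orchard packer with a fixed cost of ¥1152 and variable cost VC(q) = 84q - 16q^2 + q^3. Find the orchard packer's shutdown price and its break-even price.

AVC = 84 - 16q + q^2; minimized at q = 8, giving min AVC = ¥20. That is the shutdown price.
ATC = 1152/q + 84 - 16q + q^2. Setting dATC/dq = −1152/q^2 − 16 + 2q = 0 gives q = 12 (since 2·12^3 − 16·12^2 = 1152).
min ATC = 1152/12 + 84 − 16·12 + 12^2 = ¥132. That is the break-even price.
Between these two prices the firm operates at a loss; above ¥132 it earns a profit.

Shutdown price = ¥20; break-even price = ¥132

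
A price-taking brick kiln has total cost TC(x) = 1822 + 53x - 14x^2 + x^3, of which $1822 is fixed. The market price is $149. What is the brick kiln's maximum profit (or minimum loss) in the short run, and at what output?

Profit = -$382 at x = 12

AVC = 53 - 14x + x^2 has its minimum $4 at x = 7; price $149 clears that bar, so the firm operates.
With MC = 53 - 28x + 3x^2, P = MC on the upward-sloping part at x* = 12.
TR = 149·12 = 1788. TC = 1822 + 348 = 2170. Profit = 1788 − 2170 = -$382.
Shutting down would mean losing the fixed cost of $1822, so operating at a loss of $382 is better by $1440.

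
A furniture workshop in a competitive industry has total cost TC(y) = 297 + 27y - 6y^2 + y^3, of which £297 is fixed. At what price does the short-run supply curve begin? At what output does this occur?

The shutdown price is the minimum of AVC. VC = 27y - 6y^2 + y^3, so AVC = 27 - 6y + y^2.
dAVC/dy = -6 + 2y = 0 gives y = 3. min AVC = 27 - 6·3 + 3^2 = 18.
The firm shuts down for any P below £18.

£18 per unit, at y = 3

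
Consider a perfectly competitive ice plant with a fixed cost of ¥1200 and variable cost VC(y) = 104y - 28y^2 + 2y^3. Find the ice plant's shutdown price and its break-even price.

Shutdown price = ¥6; break-even price = ¥144

AVC = 104 - 28y + 2y^2; minimized at y = 7, giving min AVC = ¥6. That is the shutdown price.
ATC = 1200/y + 104 - 28y + 2y^2. Setting dATC/dy = −1200/y^2 − 28 + 4y = 0 gives y = 10 (since 4·10^3 − 28·10^2 = 1200).
min ATC = 1200/10 + 104 − 28·10 + 2·10^2 = ¥144. That is the break-even price.
Between these two prices the firm operates at a loss; above ¥144 it earns a profit.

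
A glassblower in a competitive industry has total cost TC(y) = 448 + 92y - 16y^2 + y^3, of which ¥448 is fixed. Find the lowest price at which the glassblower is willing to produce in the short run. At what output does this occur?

¥28 per unit, at y = 8

Short-run supply begins at min AVC. From VC = 92y - 16y^2 + y^3, AVC = 92 - 16y + y^2.
dAVC/dy = -16 + 2y = 0 gives y = 8. min AVC = 92 - 16·8 + 8^2 = 28.
So the shutdown price is ¥28.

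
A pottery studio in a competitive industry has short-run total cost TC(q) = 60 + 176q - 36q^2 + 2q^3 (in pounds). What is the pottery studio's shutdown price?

£14 per unit

Short-run supply begins at min AVC. From VC = 176q - 36q^2 + 2q^3, AVC = 176 - 36q + 2q^2.
dAVC/dq = -36 + 4q = 0 gives q = 9. min AVC = 176 - 36·9 + 2·9^2 = 14.
For P < £14 the firm produces nothing.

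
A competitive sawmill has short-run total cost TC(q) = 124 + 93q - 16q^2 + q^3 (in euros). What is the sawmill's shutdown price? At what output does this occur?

€29 per unit, at q = 8

The firm shuts down when price falls below the minimum of average variable cost. AVC = VC/q = 93 - 16q + q^2.
dAVC/dq = -16 + 2q = 0 gives q = 8. min AVC = 93 - 16·8 + 8^2 = 29.
So the shutdown price is €29.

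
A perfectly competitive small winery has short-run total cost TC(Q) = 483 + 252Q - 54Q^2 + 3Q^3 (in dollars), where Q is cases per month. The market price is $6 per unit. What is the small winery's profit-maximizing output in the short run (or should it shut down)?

From TC, MC = TC'(Q) = 252 - 108Q + 9Q^2 and AVC = VC/Q = 252 - 54Q + 3Q^2.
The AVC parabola has its vertex at Q = 54/6 = 9, where AVC = 252 - 54·9 + 3·9^2 = $9.
With P < min AVC ($6 < $9), every unit sold adds to the loss.
Best response: produce nothing and absorb the $483 fixed cost.

Shut down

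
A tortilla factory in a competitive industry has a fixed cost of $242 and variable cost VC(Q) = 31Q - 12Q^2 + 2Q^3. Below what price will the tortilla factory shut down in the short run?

Short-run supply begins at min AVC. From VC = 31Q - 12Q^2 + 2Q^3, AVC = 31 - 12Q + 2Q^2.
At the minimum of AVC, MC = AVC. MC = 31 - 24Q + 6Q^2; setting MC = AVC gives 4Q^2 - 12Q = 0, so Q = 3. min AVC = 13.
So the shutdown price is $13.

$13 per unit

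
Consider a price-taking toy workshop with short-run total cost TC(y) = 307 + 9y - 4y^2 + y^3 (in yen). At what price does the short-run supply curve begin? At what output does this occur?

¥5 per unit, at y = 2

The shutdown price is the minimum of AVC. VC = 9y - 4y^2 + y^3, so AVC = 9 - 4y + y^2.
dAVC/dy = -4 + 2y = 0 gives y = 2. min AVC = 9 - 4·2 + 2^2 = 5.
The firm shuts down for any P below ¥5.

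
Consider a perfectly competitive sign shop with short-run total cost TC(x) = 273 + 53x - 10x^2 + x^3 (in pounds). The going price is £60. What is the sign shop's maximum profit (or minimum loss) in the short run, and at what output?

AVC = 53 - 10x + x^2; min AVC = £28 at x = 5. Since P = £60 ≥ min AVC, the firm produces.
MC = 53 - 20x + 3x^2. Setting P = MC and taking the root on the rising branch gives x* = 7.
TR = 60·7 = 420. TC = 273 + 224 = 497. Profit = 420 − 497 = -£77.
Shutting down would mean losing the fixed cost of £273, so operating at a loss of £77 is better by £196.

Profit = -£77 at x = 7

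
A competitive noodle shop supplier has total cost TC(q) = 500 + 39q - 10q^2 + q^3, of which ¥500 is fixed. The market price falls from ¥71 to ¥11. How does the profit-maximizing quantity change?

MC = 39 - 20q + 3q^2; the shutdown threshold is min AVC = ¥14 (at q = 5).
With P = ¥71 above the shutdown price, P = MC gives q = 8.
At P = ¥11 < min AVC = ¥14, price no longer covers variable cost at any output, so the firm shuts down: q = 0.

Output falls from 8 to 0 (the firm shuts down)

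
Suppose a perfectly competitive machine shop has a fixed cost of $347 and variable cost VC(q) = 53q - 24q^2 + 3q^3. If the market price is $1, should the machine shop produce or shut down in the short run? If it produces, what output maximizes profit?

Variable cost is VC = 53q - 24q^2 + 3q^3, so AVC = VC/q = 53 - 24q + 3q^2 and MC = dTC/dq = 53 - 48q + 9q^2.
The AVC parabola has its vertex at q = 24/6 = 4, where AVC = 53 - 24·4 + 3·4^2 = $5.
P = $1 lies below min AVC = $5; no output level covers variable cost.
Best response: produce nothing and absorb the $347 fixed cost.

Shut down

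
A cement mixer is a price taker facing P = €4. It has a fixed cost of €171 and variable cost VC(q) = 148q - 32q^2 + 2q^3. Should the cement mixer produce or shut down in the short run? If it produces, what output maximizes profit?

Strip out fixed cost: VC = 148q - 32q^2 + 2q^3. Then AVC = 148 - 32q + 2q^2 and MC = 148 - 64q + 6q^2.
The AVC parabola has its vertex at q = 32/4 = 8, where AVC = 148 - 32·8 + 2·8^2 = €20.
Since P = €4 < min AVC = €20, price fails to cover variable cost at any output.
The firm minimizes its loss by shutting down and losing only its fixed cost of €171.

Shut down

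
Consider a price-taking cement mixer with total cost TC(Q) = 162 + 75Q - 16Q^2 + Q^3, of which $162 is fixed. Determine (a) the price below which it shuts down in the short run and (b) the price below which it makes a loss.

Shutdown price = $11; break-even price = $30

Shutdown price = min AVC. AVC = 75 - 16Q + Q^2, with vertex at Q = 8 and minimum $11.
ATC = 162/Q + 75 - 16Q + Q^2. Setting dATC/dQ = −162/Q^2 − 16 + 2Q = 0 gives Q = 9 (since 2·9^3 − 16·9^2 = 162).
min ATC = 162/9 + 75 − 16·9 + 9^2 = $30. That is the break-even price.
Between these two prices the firm operates at a loss; above $30 it earns a profit.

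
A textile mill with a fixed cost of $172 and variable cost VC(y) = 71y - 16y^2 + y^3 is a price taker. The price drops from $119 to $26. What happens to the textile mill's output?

MC = 71 - 32y + 3y^2; the shutdown threshold is min AVC = $7 (at y = 8).
With P = $119 above the shutdown price, P = MC gives y = 12.
At P = $26 ≥ min AVC, set P = MC: y = 9. The firm stays open but cuts output.

Output falls from 12 to 9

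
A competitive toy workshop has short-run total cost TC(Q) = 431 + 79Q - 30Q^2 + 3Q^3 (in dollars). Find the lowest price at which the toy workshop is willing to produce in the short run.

$4 per unit

The shutdown price is the minimum of AVC. VC = 79Q - 30Q^2 + 3Q^3, so AVC = 79 - 30Q + 3Q^2.
At the minimum of AVC, MC = AVC. MC = 79 - 60Q + 9Q^2; setting MC = AVC gives 6Q^2 - 30Q = 0, so Q = 5. min AVC = 4.
The firm shuts down for any P below $4.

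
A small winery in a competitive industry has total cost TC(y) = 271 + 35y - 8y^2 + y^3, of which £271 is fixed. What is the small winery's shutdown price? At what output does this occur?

Short-run supply begins at min AVC. From VC = 35y - 8y^2 + y^3, AVC = 35 - 8y + y^2.
At the minimum of AVC, MC = AVC. MC = 35 - 16y + 3y^2; setting MC = AVC gives 2y^2 - 8y = 0, so y = 4. min AVC = 19.
So the shutdown price is £19.

£19 per unit, at y = 4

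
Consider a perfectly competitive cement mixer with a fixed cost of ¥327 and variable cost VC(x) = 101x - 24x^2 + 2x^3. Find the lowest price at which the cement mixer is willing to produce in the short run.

¥29 per unit

The shutdown price is the minimum of AVC. VC = 101x - 24x^2 + 2x^3, so AVC = 101 - 24x + 2x^2.
dAVC/dx = -24 + 4x = 0 gives x = 6. min AVC = 101 - 24·6 + 2·6^2 = 29.
So the shutdown price is ¥29.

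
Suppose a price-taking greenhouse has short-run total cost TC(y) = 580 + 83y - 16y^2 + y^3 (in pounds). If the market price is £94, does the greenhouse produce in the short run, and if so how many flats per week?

Produce at y = 11

Strip out fixed cost: VC = 83y - 16y^2 + y^3. Then AVC = 83 - 16y + y^2 and MC = 83 - 32y + 3y^2.
The AVC parabola has its vertex at y = 16/2 = 8, where AVC = 83 - 16·8 + 8^2 = £19.
Since P = £94 ≥ min AVC = £19, price covers variable cost and the firm should produce.
P = MC gives -11 - 32y + 3y^2 = 0, with roots -1/3 and 11. Take the larger (rising MC): y* = 11.
Check: AVC at y = 11 is £28 ≤ P, so revenue covers variable cost.
Profit = P·y − TC = 94·11 − 888 = £146.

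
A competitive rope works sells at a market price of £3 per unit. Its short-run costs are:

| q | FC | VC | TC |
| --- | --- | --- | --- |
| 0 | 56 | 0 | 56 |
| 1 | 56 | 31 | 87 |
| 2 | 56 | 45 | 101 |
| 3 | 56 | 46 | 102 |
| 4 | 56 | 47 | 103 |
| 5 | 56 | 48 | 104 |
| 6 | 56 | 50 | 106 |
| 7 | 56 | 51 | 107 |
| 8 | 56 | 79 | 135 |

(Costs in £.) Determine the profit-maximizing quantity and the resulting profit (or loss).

q = 0 (shut down); profit = -£56

Tabulate TR − TC: q=0: -56; q=1: -84; q=2: -95; q=3: -93; q=4: -91; q=5: -89; q=6: -88; q=7: -86; q=8: -111.
Profit is highest at q = 0. Equivalently, the lowest AVC in the table is 51/7 ≈ £7.29 at q = 7, and P = £3 falls below it — price never covers variable cost, so the firm shuts down and loses only its fixed cost.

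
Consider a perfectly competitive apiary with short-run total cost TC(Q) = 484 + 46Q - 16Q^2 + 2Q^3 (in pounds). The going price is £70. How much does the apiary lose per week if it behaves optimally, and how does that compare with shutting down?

Profit = -£196 at Q = 6

AVC = 46 - 16Q + 2Q^2 has its minimum £14 at Q = 4; price £70 clears that bar, so the firm operates.
MC = 46 - 32Q + 6Q^2. Setting P = MC and taking the root on the rising branch gives Q* = 6.
TR = 70·6 = 420. TC = 484 + 132 = 616. Profit = 420 − 616 = -£196.
By producing, the firm covers all variable cost plus £288 of fixed cost; shutting down would lose the full £484.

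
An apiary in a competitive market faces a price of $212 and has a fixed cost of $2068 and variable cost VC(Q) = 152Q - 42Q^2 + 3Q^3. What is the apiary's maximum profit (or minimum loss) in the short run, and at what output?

Profit = -$268 at Q = 10

AVC = 152 - 42Q + 3Q^2; min AVC = $5 at Q = 7. Since P = $212 ≥ min AVC, the firm produces.
With MC = 152 - 84Q + 9Q^2, P = MC on the upward-sloping part at Q* = 10.
TR = 212·10 = 2120. TC = 2068 + 320 = 2388. Profit = 2120 − 2388 = -$268.
By producing, the firm covers all variable cost plus $1800 of fixed cost; shutting down would lose the full $2068.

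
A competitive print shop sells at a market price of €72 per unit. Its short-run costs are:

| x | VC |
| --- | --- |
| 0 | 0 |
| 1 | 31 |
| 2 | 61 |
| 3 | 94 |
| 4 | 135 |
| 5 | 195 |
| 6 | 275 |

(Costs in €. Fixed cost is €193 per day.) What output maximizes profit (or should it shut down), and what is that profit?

x = 5; profit = -€28

Compute π = P·x − TC at each output: x=0: -193; x=1: -152; x=2: -110; x=3: -71; x=4: -40; x=5: -28; x=6: -36.
Profit is maximized at x = 5. AVC there is 195/5 = €39 ≤ P, so producing beats shutting down (which would give -€193).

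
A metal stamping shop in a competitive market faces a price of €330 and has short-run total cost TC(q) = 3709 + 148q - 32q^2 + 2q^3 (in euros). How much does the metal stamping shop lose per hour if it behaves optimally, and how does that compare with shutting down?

Profit = -€329 at q = 13

AVC = 148 - 32q + 2q^2 has its minimum €20 at q = 8; price €330 clears that bar, so the firm operates.
MC = 148 - 64q + 6q^2. Setting P = MC and taking the root on the rising branch gives q* = 13.
TR = 330·13 = 4290. TC = 3709 + 910 = 4619. Profit = 4290 − 4619 = -€329.
That loss of €329 beats the €3709 the firm would lose by shutting down; producing recovers €3380 of fixed cost.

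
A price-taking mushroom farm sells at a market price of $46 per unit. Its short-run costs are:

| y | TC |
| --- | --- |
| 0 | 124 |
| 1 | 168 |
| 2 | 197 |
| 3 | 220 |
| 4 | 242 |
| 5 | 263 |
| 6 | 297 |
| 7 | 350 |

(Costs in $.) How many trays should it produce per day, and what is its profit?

y = 6; profit = -$21

Profit at each row (π = 46y − TC): y=0: -124; y=1: -122; y=2: -105; y=3: -82; y=4: -58; y=5: -33; y=6: -21; y=7: -28.
Profit is maximized at y = 6. AVC there is 173/6 = $28.83 ≤ P, so producing beats shutting down (which would give -$124).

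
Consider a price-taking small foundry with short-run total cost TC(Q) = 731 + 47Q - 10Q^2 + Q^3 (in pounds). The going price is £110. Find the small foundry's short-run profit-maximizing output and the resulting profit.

AVC = 47 - 10Q + Q^2 has its minimum £22 at Q = 5; price £110 clears that bar, so the firm operates.
MC = 47 - 20Q + 3Q^2. Setting P = MC and taking the root on the rising branch gives Q* = 9.
TR = 110·9 = 990. TC = 731 + 342 = 1073. Profit = 990 − 1073 = -£83.
By producing, the firm covers all variable cost plus £648 of fixed cost; shutting down would lose the full £731.

Profit = -£83 at Q = 9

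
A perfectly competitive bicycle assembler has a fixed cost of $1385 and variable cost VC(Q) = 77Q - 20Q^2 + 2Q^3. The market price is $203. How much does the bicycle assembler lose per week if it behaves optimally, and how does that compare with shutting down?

Profit = -$89 at Q = 9

AVC = 77 - 20Q + 2Q^2 has its minimum $27 at Q = 5; price $203 clears that bar, so the firm operates.
MC = 77 - 40Q + 6Q^2. Setting P = MC and taking the root on the rising branch gives Q* = 9.
TR = 203·9 = 1827. TC = 1385 + 531 = 1916. Profit = 1827 − 1916 = -$89.
By producing, the firm covers all variable cost plus $1296 of fixed cost; shutting down would lose the full $1385.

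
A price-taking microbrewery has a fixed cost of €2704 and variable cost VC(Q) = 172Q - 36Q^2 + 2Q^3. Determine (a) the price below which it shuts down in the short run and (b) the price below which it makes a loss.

Shutdown price = €10; break-even price = €250

AVC = 172 - 36Q + 2Q^2; minimized at Q = 9, giving min AVC = €10. That is the shutdown price.
ATC = 2704/Q + 172 - 36Q + 2Q^2. Setting dATC/dQ = −2704/Q^2 − 36 + 4Q = 0 gives Q = 13 (since 4·13^3 − 36·13^2 = 2704).
min ATC = 2704/13 + 172 − 36·13 + 2·13^2 = €250. That is the break-even price.
Between these two prices the firm operates at a loss; above €250 it earns a profit.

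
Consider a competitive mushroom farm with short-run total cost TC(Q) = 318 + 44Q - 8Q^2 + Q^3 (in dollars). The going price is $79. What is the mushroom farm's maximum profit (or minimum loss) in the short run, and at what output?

Profit = -$24 at Q = 7

AVC = 44 - 8Q + Q^2 has its minimum $28 at Q = 4; price $79 clears that bar, so the firm operates.
MC = 44 - 16Q + 3Q^2. Setting P = MC and taking the root on the rising branch gives Q* = 7.
TR = 79·7 = 553. TC = 318 + 259 = 577. Profit = 553 − 577 = -$24.
That loss of $24 beats the $318 the firm would lose by shutting down; producing recovers $294 of fixed cost.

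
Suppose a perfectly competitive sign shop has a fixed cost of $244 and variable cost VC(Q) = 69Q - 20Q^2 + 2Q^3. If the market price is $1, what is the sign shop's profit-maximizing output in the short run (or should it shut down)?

Strip out fixed cost: VC = 69Q - 20Q^2 + 2Q^3. Then AVC = 69 - 20Q + 2Q^2 and MC = 69 - 40Q + 6Q^2.
AVC is minimized where dAVC/dQ = -20 + 4Q = 0, at Q = 5; min AVC = 69 - 20·5 + 2·5^2 = $19.
P = $1 lies below min AVC = $19; no output level covers variable cost.
Shutting down limits the loss to fixed cost, $244.

Shut down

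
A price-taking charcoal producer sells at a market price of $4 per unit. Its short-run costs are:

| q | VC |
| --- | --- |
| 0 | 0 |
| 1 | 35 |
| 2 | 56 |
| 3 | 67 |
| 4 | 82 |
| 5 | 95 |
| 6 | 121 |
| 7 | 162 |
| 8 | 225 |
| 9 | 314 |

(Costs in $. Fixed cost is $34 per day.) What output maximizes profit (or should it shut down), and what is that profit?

Profit at each row (π = 4q − TC): q=0: -34; q=1: -65; q=2: -82; q=3: -89; q=4: -100; q=5: -109; q=6: -131; q=7: -168; q=8: -227; q=9: -312.
Profit is highest at q = 0. Equivalently, the lowest AVC in the table is 95/5 ≈ $19 at q = 5, and P = $4 falls below it — price never covers variable cost, so the firm shuts down and loses only its fixed cost.

q = 0 (shut down); profit = -$34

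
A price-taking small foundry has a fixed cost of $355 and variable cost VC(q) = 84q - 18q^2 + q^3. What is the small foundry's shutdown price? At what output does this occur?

Short-run supply begins at min AVC. From VC = 84q - 18q^2 + q^3, AVC = 84 - 18q + q^2.
At the minimum of AVC, MC = AVC. MC = 84 - 36q + 3q^2; setting MC = AVC gives 2q^2 - 18q = 0, so q = 9. min AVC = 3.
The firm shuts down for any P below $3.

$3 per unit, at q = 9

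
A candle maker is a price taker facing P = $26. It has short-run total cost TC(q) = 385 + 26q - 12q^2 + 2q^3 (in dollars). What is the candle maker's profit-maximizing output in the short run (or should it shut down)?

Produce at q = 4

Variable cost is VC = 26q - 12q^2 + 2q^3, so AVC = VC/q = 26 - 12q + 2q^2 and MC = dTC/dq = 26 - 24q + 6q^2.
AVC is minimized where dAVC/dq = -12 + 4q = 0, at q = 3; min AVC = 26 - 12·3 + 2·3^2 = $8.
Since P = $26 ≥ min AVC = $8, price covers variable cost and the firm should produce.
Solving P = MC: -24q + 6q^2 = 0 ⇒ q = 0 or 4. On the upward-sloping branch, q* = 4.
Check: AVC at q = 4 is $10 ≤ P, so revenue covers variable cost.
Profit = P·q − TC = 26·4 − 425 = -$321, a loss, but smaller than the $385 fixed cost the firm would lose by shutting down.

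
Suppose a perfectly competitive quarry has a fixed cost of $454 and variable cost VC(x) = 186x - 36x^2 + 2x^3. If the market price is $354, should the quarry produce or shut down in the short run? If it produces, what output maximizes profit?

From TC, MC = TC'(x) = 186 - 72x + 6x^2 and AVC = VC/x = 186 - 36x + 2x^2.
The AVC parabola has its vertex at x = 36/4 = 9, where AVC = 186 - 36·9 + 2·9^2 = $24.
P = $354 exceeds min AVC = $24, so the firm stays open.
Set P = MC: 354 = 186 - 72x + 6x^2 → -168 - 72x + 6x^2 = 0. The roots are x = -2 and x = 14; the profit-maximizing output is on the rising part of MC, so x* = 14.
Check: AVC at x = 14 is $74 ≤ P, so revenue covers variable cost.
Profit = P·x − TC = 354·14 − 1490 = $3466.

Produce at x = 14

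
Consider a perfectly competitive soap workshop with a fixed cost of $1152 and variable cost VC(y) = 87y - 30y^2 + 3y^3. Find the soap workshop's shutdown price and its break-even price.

AVC = 87 - 30y + 3y^2; minimized at y = 5, giving min AVC = $12. That is the shutdown price.
ATC = 1152/y + 87 - 30y + 3y^2. Setting dATC/dy = −1152/y^2 − 30 + 6y = 0 gives y = 8 (since 6·8^3 − 30·8^2 = 1152).
min ATC = 1152/8 + 87 − 30·8 + 3·8^2 = $183. That is the break-even price.
For $12 ≤ P < $183 the firm produces at a loss; below $12 it shuts down.

Shutdown price = $12; break-even price = $183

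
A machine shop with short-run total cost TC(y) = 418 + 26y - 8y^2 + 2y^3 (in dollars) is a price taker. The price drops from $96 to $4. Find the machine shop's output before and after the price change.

MC = 26 - 16y + 6y^2; the shutdown threshold is min AVC = $18 (at y = 2).
With P = $96 above the shutdown price, P = MC gives y = 5.
At P = $4 < min AVC = $18, price no longer covers variable cost at any output, so the firm shuts down: y = 0.

Output falls from 5 to 0 (the firm shuts down)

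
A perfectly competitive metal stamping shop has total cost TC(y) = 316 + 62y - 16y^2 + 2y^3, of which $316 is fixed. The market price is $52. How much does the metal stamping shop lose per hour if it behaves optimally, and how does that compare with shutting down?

AVC = 62 - 16y + 2y^2 has its minimum $30 at y = 4; price $52 clears that bar, so the firm operates.
MC = 62 - 32y + 6y^2. Setting P = MC and taking the root on the rising branch gives y* = 5.
TR = 52·5 = 260. TC = 316 + 160 = 476. Profit = 260 − 476 = -$216.
That loss of $216 beats the $316 the firm would lose by shutting down; producing recovers $100 of fixed cost.

Profit = -$216 at y = 5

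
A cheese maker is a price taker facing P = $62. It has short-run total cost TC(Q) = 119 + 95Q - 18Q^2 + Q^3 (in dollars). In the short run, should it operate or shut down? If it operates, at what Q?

Produce at Q = 11

Strip out fixed cost: VC = 95Q - 18Q^2 + Q^3. Then AVC = 95 - 18Q + Q^2 and MC = 95 - 36Q + 3Q^2.
AVC hits its minimum where MC = AVC, at Q = 9, giving min AVC = 95 - 18·9 + 9^2 = $14.
P = $62 exceeds min AVC = $14, so the firm stays open.
P = MC gives 33 - 36Q + 3Q^2 = 0, with roots 1 and 11. Take the larger (rising MC): Q* = 11.
Check: AVC at Q = 11 is $18 ≤ P, so revenue covers variable cost.
Profit = P·Q − TC = 62·11 − 317 = $365.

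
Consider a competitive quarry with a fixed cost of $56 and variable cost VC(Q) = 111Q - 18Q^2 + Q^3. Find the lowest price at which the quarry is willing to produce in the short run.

$30 per unit

Short-run supply begins at min AVC. From VC = 111Q - 18Q^2 + Q^3, AVC = 111 - 18Q + Q^2.
At the minimum of AVC, MC = AVC. MC = 111 - 36Q + 3Q^2; setting MC = AVC gives 2Q^2 - 18Q = 0, so Q = 9. min AVC = 30.
The firm shuts down for any P below $30.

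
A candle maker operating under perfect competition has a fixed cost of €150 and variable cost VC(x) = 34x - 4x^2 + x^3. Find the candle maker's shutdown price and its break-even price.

AVC = 34 - 4x + x^2; minimized at x = 2, giving min AVC = €30. That is the shutdown price.
ATC = 150/x + 34 - 4x + x^2. Setting dATC/dx = −150/x^2 − 4 + 2x = 0 gives x = 5 (since 2·5^3 − 4·5^2 = 150).
min ATC = 150/5 + 34 − 4·5 + 5^2 = €69. That is the break-even price.
For €30 ≤ P < €69 the firm produces at a loss; below €30 it shuts down.

Shutdown price = €30; break-even price = €69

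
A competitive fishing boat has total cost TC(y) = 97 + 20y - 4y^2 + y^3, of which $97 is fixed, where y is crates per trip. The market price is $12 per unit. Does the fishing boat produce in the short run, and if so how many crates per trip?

Shut down

From TC, MC = TC'(y) = 20 - 8y + 3y^2 and AVC = VC/y = 20 - 4y + y^2.
The AVC parabola has its vertex at y = 4/2 = 2, where AVC = 20 - 4·2 + 2^2 = $16.
P = $12 lies below min AVC = $16; no output level covers variable cost.
Best response: produce nothing and absorb the $97 fixed cost.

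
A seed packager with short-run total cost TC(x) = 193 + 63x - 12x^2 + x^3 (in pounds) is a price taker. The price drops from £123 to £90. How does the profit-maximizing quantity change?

MC = 63 - 24x + 3x^2; the shutdown threshold is min AVC = £27 (at x = 6).
At P = £123 ≥ min AVC, set P = MC on the rising branch: x = 10.
At P = £90 ≥ min AVC, set P = MC: x = 9. The firm stays open but cuts output.

Output falls from 10 to 9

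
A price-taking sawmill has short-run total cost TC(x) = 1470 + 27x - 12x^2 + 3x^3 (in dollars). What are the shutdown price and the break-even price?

Shutdown price = min AVC. AVC = 27 - 12x + 3x^2, with vertex at x = 2 and minimum $15.
ATC = 1470/x + 27 - 12x + 3x^2. Setting dATC/dx = −1470/x^2 − 12 + 6x = 0 gives x = 7 (since 6·7^3 − 12·7^2 = 1470).
min ATC = 1470/7 + 27 − 12·7 + 3·7^2 = $300. That is the break-even price.
Between these two prices the firm operates at a loss; above $300 it earns a profit.

Shutdown price = $15; break-even price = $300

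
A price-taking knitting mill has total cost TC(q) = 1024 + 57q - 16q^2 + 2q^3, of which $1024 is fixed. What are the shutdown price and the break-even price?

Shutdown price = $25; break-even price = $185

AVC = 57 - 16q + 2q^2; minimized at q = 4, giving min AVC = $25. That is the shutdown price.
ATC = 1024/q + 57 - 16q + 2q^2. Setting dATC/dq = −1024/q^2 − 16 + 4q = 0 gives q = 8 (since 4·8^3 − 16·8^2 = 1024).
min ATC = 1024/8 + 57 − 16·8 + 2·8^2 = $185. That is the break-even price.
For $25 ≤ P < $185 the firm produces at a loss; below $25 it shuts down.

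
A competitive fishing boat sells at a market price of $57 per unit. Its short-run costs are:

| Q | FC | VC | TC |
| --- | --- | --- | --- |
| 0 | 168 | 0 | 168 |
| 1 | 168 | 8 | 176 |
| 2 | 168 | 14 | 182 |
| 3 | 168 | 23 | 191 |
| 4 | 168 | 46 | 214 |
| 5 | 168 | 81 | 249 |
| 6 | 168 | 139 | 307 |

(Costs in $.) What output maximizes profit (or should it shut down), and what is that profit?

Q = 5; profit = $36

Profit at each row (π = 57Q − TC): Q=0: -168; Q=1: -119; Q=2: -68; Q=3: -20; Q=4: 14; Q=5: 36; Q=6: 35.
Profit is maximized at Q = 5. AVC there is 81/5 = $16.20 ≤ P, so producing beats shutting down (which would give -$168).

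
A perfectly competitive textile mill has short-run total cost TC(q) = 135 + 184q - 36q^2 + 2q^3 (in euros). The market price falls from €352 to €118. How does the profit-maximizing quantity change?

MC = 184 - 72q + 6q^2; the shutdown threshold is min AVC = €22 (at q = 9).
At P = €352 ≥ min AVC, set P = MC on the rising branch: q = 14.
At P = €118 ≥ min AVC, set P = MC: q = 11. The firm stays open but cuts output.

Output falls from 14 to 11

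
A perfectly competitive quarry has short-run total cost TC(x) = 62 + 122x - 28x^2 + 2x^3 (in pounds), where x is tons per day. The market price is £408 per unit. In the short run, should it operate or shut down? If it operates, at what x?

From TC, MC = TC'(x) = 122 - 56x + 6x^2 and AVC = VC/x = 122 - 28x + 2x^2.
AVC hits its minimum where MC = AVC, at x = 7, giving min AVC = 122 - 28·7 + 2·7^2 = £24.
Because £408 ≥ £24, revenue can cover variable cost; the firm operates.
P = MC gives -286 - 56x + 6x^2 = 0, with roots -11/3 and 13. Take the larger (rising MC): x* = 13.
Check: AVC at x = 13 is £96 ≤ P, so revenue covers variable cost.
Profit = P·x − TC = 408·13 − 1310 = £3994.

Produce at x = 13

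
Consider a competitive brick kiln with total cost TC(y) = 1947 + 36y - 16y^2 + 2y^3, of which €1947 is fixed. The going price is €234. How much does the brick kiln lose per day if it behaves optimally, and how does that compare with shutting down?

AVC = 36 - 16y + 2y^2 has its minimum €4 at y = 4; price €234 clears that bar, so the firm operates.
With MC = 36 - 32y + 6y^2, P = MC on the upward-sloping part at y* = 9.
TR = 234·9 = 2106. TC = 1947 + 486 = 2433. Profit = 2106 − 2433 = -€327.
That loss of €327 beats the €1947 the firm would lose by shutting down; producing recovers €1620 of fixed cost.

Profit = -€327 at y = 9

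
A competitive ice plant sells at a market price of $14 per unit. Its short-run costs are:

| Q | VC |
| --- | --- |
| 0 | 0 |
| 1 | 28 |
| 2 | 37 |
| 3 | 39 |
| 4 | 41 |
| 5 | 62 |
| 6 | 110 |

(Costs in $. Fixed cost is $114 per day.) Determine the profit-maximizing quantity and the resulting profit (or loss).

Compute π = P·Q − TC at each output: Q=0: -114; Q=1: -128; Q=2: -123; Q=3: -111; Q=4: -99; Q=5: -106; Q=6: -140.
Profit is maximized at Q = 4. AVC there is 41/4 = $10.25 ≤ P, so producing beats shutting down (which would give -$114).

Q = 4; profit = -$99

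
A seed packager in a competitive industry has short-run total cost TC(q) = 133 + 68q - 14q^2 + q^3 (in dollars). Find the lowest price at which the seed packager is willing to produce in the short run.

$19 per unit

Short-run supply begins at min AVC. From VC = 68q - 14q^2 + q^3, AVC = 68 - 14q + q^2.
dAVC/dq = -14 + 2q = 0 gives q = 7. min AVC = 68 - 14·7 + 7^2 = 19.
For P < $19 the firm produces nothing.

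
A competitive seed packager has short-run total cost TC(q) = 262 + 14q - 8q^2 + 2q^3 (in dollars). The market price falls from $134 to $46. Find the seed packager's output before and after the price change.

MC = 14 - 16q + 6q^2; the shutdown threshold is min AVC = $6 (at q = 2).
With P = $134 above the shutdown price, P = MC gives q = 6.
At P = $46 ≥ min AVC, set P = MC: q = 4. The firm stays open but cuts output.

Output falls from 6 to 4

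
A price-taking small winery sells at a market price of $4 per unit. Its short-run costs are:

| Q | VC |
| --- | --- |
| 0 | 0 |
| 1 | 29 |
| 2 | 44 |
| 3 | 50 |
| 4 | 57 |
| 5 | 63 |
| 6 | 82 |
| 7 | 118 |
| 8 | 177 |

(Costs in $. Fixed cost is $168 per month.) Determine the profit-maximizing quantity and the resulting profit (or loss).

Tabulate TR − TC: Q=0: -168; Q=1: -193; Q=2: -204; Q=3: -206; Q=4: -209; Q=5: -211; Q=6: -226; Q=7: -258; Q=8: -313.
Profit is highest at Q = 0. Equivalently, the lowest AVC in the table is 63/5 ≈ $12.60 at Q = 5, and P = $4 falls below it — price never covers variable cost, so the firm shuts down and loses only its fixed cost.

Q = 0 (shut down); profit = -$168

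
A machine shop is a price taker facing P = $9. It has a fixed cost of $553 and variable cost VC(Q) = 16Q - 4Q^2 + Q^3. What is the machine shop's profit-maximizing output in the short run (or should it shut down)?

Shut down

Strip out fixed cost: VC = 16Q - 4Q^2 + Q^3. Then AVC = 16 - 4Q + Q^2 and MC = 16 - 8Q + 3Q^2.
AVC hits its minimum where MC = AVC, at Q = 2, giving min AVC = 16 - 4·2 + 2^2 = $12.
With P < min AVC ($9 < $12), every unit sold adds to the loss.
Best response: produce nothing and absorb the $553 fixed cost.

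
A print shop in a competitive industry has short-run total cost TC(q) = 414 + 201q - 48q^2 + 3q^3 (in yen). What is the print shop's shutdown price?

¥9 per unit

Short-run supply begins at min AVC. From VC = 201q - 48q^2 + 3q^3, AVC = 201 - 48q + 3q^2.
At the minimum of AVC, MC = AVC. MC = 201 - 96q + 9q^2; setting MC = AVC gives 6q^2 - 48q = 0, so q = 8. min AVC = 9.
For P < ¥9 the firm produces nothing.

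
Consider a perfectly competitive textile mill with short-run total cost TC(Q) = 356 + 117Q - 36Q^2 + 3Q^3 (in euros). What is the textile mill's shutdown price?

€9 per unit

The firm shuts down when price falls below the minimum of average variable cost. AVC = VC/Q = 117 - 36Q + 3Q^2.
At the minimum of AVC, MC = AVC. MC = 117 - 72Q + 9Q^2; setting MC = AVC gives 6Q^2 - 36Q = 0, so Q = 6. min AVC = 9.
So the shutdown price is €9.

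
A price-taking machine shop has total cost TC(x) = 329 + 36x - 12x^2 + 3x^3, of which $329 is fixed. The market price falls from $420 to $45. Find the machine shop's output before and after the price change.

Output falls from 8 to 3

AVC = 36 - 12x + 3x^2, minimized at x = 2 where min AVC = $24. MC = 36 - 24x + 9x^2.
At P = $420 ≥ min AVC, set P = MC on the rising branch: x = 8.
At P = $45 ≥ min AVC, set P = MC: x = 3. The firm stays open but cuts output.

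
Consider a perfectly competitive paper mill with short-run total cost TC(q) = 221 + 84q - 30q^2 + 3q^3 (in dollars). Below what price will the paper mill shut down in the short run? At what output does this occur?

Short-run supply begins at min AVC. From VC = 84q - 30q^2 + 3q^3, AVC = 84 - 30q + 3q^2.
At the minimum of AVC, MC = AVC. MC = 84 - 60q + 9q^2; setting MC = AVC gives 6q^2 - 30q = 0, so q = 5. min AVC = 9.
For P < $9 the firm produces nothing.

$9 per unit, at q = 5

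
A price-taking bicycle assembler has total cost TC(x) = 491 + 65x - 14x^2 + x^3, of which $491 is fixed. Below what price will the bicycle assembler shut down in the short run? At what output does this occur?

The firm shuts down when price falls below the minimum of average variable cost. AVC = VC/x = 65 - 14x + x^2.
At the minimum of AVC, MC = AVC. MC = 65 - 28x + 3x^2; setting MC = AVC gives 2x^2 - 14x = 0, so x = 7. min AVC = 16.
The firm shuts down for any P below $16.

$16 per unit, at x = 7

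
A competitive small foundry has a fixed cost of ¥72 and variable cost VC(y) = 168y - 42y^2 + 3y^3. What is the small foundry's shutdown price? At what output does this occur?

¥21 per unit, at y = 7

The shutdown price is the minimum of AVC. VC = 168y - 42y^2 + 3y^3, so AVC = 168 - 42y + 3y^2.
dAVC/dy = -42 + 6y = 0 gives y = 7. min AVC = 168 - 42·7 + 3·7^2 = 21.
For P < ¥21 the firm produces nothing.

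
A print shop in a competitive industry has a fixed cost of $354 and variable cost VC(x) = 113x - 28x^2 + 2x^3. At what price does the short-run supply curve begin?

$15 per unit

The shutdown price is the minimum of AVC. VC = 113x - 28x^2 + 2x^3, so AVC = 113 - 28x + 2x^2.
dAVC/dx = -28 + 4x = 0 gives x = 7. min AVC = 113 - 28·7 + 2·7^2 = 15.
For P < $15 the firm produces nothing.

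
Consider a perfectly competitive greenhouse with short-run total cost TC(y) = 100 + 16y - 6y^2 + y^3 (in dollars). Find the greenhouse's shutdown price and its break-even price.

AVC = 16 - 6y + y^2; minimized at y = 3, giving min AVC = $7. That is the shutdown price.
ATC = 100/y + 16 - 6y + y^2. Setting dATC/dy = −100/y^2 − 6 + 2y = 0 gives y = 5 (since 2·5^3 − 6·5^2 = 100).
min ATC = 100/5 + 16 − 6·5 + 5^2 = $31. That is the break-even price.
For $7 ≤ P < $31 the firm produces at a loss; below $7 it shuts down.

Shutdown price = $7; break-even price = $31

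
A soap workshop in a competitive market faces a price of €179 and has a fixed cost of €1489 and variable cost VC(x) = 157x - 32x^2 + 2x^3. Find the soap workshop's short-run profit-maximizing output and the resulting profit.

Profit = -€37 at x = 11

AVC = 157 - 32x + 2x^2 has its minimum €29 at x = 8; price €179 clears that bar, so the firm operates.
With MC = 157 - 64x + 6x^2, P = MC on the upward-sloping part at x* = 11.
TR = 179·11 = 1969. TC = 1489 + 517 = 2006. Profit = 1969 − 2006 = -€37.
By producing, the firm covers all variable cost plus €1452 of fixed cost; shutting down would lose the full €1489.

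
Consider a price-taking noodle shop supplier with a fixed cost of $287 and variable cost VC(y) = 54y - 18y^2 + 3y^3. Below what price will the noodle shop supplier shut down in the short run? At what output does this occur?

$27 per unit, at y = 3

The shutdown price is the minimum of AVC. VC = 54y - 18y^2 + 3y^3, so AVC = 54 - 18y + 3y^2.
At the minimum of AVC, MC = AVC. MC = 54 - 36y + 9y^2; setting MC = AVC gives 6y^2 - 18y = 0, so y = 3. min AVC = 27.
For P < $27 the firm produces nothing.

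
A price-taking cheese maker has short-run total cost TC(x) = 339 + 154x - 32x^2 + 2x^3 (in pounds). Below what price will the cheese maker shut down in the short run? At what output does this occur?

The firm shuts down when price falls below the minimum of average variable cost. AVC = VC/x = 154 - 32x + 2x^2.
dAVC/dx = -32 + 4x = 0 gives x = 8. min AVC = 154 - 32·8 + 2·8^2 = 26.
For P < £26 the firm produces nothing.

£26 per unit, at x = 8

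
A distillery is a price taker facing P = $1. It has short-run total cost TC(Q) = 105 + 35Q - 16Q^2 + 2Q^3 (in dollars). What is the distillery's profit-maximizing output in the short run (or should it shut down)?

Shut down

Variable cost is VC = 35Q - 16Q^2 + 2Q^3, so AVC = VC/Q = 35 - 16Q + 2Q^2 and MC = dTC/dQ = 35 - 32Q + 6Q^2.
AVC hits its minimum where MC = AVC, at Q = 4, giving min AVC = 35 - 16·4 + 2·4^2 = $3.
Since P = $1 < min AVC = $3, price fails to cover variable cost at any output.
Best response: produce nothing and absorb the $105 fixed cost.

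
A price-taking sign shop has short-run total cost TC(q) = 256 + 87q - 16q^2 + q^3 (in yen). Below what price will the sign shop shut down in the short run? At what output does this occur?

¥23 per unit, at q = 8

The shutdown price is the minimum of AVC. VC = 87q - 16q^2 + q^3, so AVC = 87 - 16q + q^2.
At the minimum of AVC, MC = AVC. MC = 87 - 32q + 3q^2; setting MC = AVC gives 2q^2 - 16q = 0, so q = 8. min AVC = 23.
For P < ¥23 the firm produces nothing.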